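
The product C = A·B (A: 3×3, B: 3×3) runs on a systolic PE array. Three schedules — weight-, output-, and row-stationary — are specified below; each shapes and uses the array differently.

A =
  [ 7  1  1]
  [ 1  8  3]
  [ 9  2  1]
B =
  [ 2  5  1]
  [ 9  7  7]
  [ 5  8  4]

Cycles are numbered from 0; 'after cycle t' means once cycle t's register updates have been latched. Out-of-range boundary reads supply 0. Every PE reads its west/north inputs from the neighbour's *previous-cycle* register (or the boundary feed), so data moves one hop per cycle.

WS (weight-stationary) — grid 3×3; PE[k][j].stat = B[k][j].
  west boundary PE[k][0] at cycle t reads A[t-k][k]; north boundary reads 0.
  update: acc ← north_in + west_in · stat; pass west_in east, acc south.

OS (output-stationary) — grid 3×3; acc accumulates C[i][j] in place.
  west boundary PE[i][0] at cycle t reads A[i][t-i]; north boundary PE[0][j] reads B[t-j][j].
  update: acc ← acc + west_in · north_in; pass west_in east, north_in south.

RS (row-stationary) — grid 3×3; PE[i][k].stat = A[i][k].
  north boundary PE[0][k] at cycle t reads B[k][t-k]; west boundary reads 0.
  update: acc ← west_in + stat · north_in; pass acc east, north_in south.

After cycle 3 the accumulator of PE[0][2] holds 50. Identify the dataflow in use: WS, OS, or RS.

dataflow = RS

— WS: 3×3; PE[0][2] trace:
  t=0 PE[0][2]: acc=0 h=0 v=0
  t=1 PE[0][2]: acc=0 h=0 v=0
  t=2 PE[0][2]: acc=7 h=7 v=7
  t=3 PE[0][2]: acc=1 h=1 v=1
— OS: 3×3; PE[0][2] trace:
  t=0 PE[0][2]: acc=0 h=0 v=0
  t=1 PE[0][2]: acc=0 h=0 v=0
  t=2 PE[0][2]: acc=7 h=7 v=1
  t=3 PE[0][2]: acc=14 h=1 v=7
— RS: 3×3; PE[0][2] trace:
  t=0 PE[0][2]: acc=0 h=0 v=0
  t=1 PE[0][2]: acc=0 h=0 v=0
  t=2 PE[0][2]: acc=28 h=28 v=5
  t=3 PE[0][2]: acc=50 h=50 v=8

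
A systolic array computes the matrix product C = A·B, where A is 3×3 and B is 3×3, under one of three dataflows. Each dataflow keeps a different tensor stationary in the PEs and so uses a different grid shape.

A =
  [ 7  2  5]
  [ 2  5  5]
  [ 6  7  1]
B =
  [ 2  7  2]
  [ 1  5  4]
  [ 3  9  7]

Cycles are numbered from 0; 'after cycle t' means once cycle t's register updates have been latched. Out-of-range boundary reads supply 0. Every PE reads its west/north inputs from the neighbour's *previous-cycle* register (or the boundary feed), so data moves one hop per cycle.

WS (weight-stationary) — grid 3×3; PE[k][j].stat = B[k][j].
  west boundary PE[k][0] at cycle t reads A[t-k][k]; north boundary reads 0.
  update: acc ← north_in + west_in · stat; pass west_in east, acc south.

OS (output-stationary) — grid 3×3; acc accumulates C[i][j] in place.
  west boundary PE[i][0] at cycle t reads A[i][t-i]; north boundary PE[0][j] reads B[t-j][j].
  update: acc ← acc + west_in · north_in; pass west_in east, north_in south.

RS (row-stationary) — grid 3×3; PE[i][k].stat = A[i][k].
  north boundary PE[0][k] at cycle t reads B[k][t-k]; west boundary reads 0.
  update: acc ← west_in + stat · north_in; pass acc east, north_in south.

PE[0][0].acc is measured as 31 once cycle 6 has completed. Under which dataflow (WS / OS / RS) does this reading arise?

WS (3×3 grid), PE[0][0]:
  t=0 PE[0][0]: acc=14 h=7 v=14
  t=1 PE[0][0]: acc=4 h=2 v=4
  t=2 PE[0][0]: acc=12 h=6 v=12
  t=3 PE[0][0]: acc=0 h=0 v=0
  t=4 PE[0][0]: acc=0 h=0 v=0
  t=5 PE[0][0]: acc=0 h=0 v=0
  t=6 PE[0][0]: acc=0 h=0 v=0
OS (3×3 grid), PE[0][0]:
  t=0 PE[0][0]: acc=14 h=7 v=2
  t=1 PE[0][0]: acc=16 h=2 v=1
  t=2 PE[0][0]: acc=31 h=5 v=3
  t=3 PE[0][0]: acc=31 h=0 v=0
  t=4 PE[0][0]: acc=31 h=0 v=0
  t=5 PE[0][0]: acc=31 h=0 v=0
  t=6 PE[0][0]: acc=31 h=0 v=0
RS (3×3 grid), PE[0][0]:
  t=0 PE[0][0]: acc=14 h=14 v=2
  t=1 PE[0][0]: acc=49 h=49 v=7
  t=2 PE[0][0]: acc=14 h=14 v=2
  t=3 PE[0][0]: acc=0 h=0 v=0
  t=4 PE[0][0]: acc=0 h=0 v=0
  t=5 PE[0][0]: acc=0 h=0 v=0
  t=6 PE[0][0]: acc=0 h=0 v=0

dataflow = OS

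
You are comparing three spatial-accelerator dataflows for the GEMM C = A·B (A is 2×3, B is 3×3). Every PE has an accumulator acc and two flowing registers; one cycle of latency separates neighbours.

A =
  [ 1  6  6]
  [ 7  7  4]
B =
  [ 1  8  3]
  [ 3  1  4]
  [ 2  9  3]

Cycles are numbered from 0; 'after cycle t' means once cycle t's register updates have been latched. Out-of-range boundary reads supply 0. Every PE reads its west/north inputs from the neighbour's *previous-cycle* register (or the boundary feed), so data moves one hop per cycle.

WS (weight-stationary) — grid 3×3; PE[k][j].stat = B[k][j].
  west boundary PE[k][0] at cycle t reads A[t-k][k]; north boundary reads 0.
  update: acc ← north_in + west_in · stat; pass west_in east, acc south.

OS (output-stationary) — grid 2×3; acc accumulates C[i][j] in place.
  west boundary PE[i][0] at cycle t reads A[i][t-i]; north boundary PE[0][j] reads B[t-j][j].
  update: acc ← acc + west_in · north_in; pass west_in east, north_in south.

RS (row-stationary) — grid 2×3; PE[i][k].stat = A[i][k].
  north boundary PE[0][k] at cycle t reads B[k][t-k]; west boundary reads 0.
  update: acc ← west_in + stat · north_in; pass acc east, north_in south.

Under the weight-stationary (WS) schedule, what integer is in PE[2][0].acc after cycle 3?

PE[2][0].acc = 36

WS on a 3×3 grid — tracing PE[2][0] and its feeders:
  after 0 — PE[1][0] acc=0, pass-E 0, pass-S 0
  after 0 — PE[2][0] acc=0, pass-E 0, pass-S 0
  after 1 — PE[1][0] acc=19, pass-E 6, pass-S 19
  after 1 — PE[2][0] acc=0, pass-E 0, pass-S 0
  after 2 — PE[1][0] acc=28, pass-E 7, pass-S 28
  after 2 — PE[2][0] acc=31, pass-E 6, pass-S 31
  after 3 — PE[1][0] acc=0, pass-E 0, pass-S 0
  after 3 — PE[2][0] acc=36, pass-E 4, pass-S 36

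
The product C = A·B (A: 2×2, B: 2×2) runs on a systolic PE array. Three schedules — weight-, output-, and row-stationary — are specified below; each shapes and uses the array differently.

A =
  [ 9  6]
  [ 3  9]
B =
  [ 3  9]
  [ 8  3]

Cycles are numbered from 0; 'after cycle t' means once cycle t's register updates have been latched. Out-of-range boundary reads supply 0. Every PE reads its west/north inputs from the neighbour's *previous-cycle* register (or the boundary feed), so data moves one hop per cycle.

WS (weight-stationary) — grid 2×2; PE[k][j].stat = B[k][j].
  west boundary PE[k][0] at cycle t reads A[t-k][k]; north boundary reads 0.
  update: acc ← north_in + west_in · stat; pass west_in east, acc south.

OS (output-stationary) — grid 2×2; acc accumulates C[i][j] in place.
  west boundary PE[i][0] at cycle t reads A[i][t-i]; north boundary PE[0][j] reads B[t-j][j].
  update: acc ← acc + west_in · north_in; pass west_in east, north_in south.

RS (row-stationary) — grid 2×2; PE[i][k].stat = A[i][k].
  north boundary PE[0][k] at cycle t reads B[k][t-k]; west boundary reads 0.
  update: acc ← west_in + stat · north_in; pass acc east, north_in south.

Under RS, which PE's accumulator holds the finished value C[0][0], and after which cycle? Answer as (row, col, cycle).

(row, col, cycle) = (0, 1, 1)

RS: C[0][0] accumulates in PE[0][1]:
  step 0 · PE0,1: acc=0; fwd→0 fwd↓0
  step 1 · PE0,1: acc=75; fwd→75 fwd↓8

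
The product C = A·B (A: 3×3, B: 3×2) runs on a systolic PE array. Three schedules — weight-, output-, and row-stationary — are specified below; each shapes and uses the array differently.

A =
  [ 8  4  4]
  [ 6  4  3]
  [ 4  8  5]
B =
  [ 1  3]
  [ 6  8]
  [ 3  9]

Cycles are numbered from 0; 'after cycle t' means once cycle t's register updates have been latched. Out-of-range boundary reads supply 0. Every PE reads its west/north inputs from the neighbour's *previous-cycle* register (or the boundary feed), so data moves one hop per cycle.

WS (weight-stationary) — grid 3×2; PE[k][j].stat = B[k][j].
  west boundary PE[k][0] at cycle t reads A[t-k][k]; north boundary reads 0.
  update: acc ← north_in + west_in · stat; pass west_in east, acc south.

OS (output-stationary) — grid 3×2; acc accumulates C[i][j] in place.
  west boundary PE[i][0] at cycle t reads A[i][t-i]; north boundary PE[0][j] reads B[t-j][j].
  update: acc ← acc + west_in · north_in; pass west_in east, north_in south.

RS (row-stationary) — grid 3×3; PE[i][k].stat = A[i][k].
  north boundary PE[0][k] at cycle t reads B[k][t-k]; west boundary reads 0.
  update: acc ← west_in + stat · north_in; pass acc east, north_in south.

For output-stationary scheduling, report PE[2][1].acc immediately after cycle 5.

Tracing OS — 3×2 array, target PE[2][1]:
  cycle 0: PE[1][1] → acc 0, east 0, south 0
  cycle 0: PE[2][0] → acc 0, east 0, south 0
  cycle 0: PE[2][1] → acc 0, east 0, south 0
  cycle 1: PE[1][1] → acc 0, east 0, south 0
  cycle 1: PE[2][0] → acc 0, east 0, south 0
  cycle 1: PE[2][1] → acc 0, east 0, south 0
  cycle 2: PE[1][1] → acc 18, east 6, south 3
  cycle 2: PE[2][0] → acc 4, east 4, south 1
  cycle 2: PE[2][1] → acc 0, east 0, south 0
  cycle 3: PE[1][1] → acc 50, east 4, south 8
  cycle 3: PE[2][0] → acc 52, east 8, south 6
  cycle 3: PE[2][1] → acc 12, east 4, south 3
  cycle 4: PE[1][1] → acc 77, east 3, south 9
  cycle 4: PE[2][0] → acc 67, east 5, south 3
  cycle 4: PE[2][1] → acc 76, east 8, south 8
  cycle 5: PE[1][1] → acc 77, east 0, south 0
  cycle 5: PE[2][0] → acc 67, east 0, south 0
  cycle 5: PE[2][1] → acc 121, east 5, south 9

PE[2][1].acc = 121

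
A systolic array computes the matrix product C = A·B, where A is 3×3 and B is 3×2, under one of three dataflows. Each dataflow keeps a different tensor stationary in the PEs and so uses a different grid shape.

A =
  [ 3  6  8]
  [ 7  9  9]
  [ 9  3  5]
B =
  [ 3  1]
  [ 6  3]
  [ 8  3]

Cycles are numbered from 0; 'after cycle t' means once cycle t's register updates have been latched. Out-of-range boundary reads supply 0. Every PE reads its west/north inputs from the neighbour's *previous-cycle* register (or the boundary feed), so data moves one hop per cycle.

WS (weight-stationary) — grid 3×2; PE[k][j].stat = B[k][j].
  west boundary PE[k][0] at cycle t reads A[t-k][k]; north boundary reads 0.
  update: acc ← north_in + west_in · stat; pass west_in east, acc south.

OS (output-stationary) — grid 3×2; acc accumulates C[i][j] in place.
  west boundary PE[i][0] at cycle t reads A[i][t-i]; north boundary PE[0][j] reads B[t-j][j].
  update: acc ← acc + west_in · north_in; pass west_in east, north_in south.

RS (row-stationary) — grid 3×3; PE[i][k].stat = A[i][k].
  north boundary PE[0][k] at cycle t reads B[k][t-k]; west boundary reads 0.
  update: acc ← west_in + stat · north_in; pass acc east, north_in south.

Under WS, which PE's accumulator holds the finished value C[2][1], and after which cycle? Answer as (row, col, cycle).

(row, col, cycle) = (2, 1, 5)

WS: C[2][1] accumulates in PE[2][1]:
  step 0 · PE2,1: acc=0; fwd→0 fwd↓0
  step 1 · PE2,1: acc=0; fwd→0 fwd↓0
  step 2 · PE2,1: acc=0; fwd→0 fwd↓0
  step 3 · PE2,1: acc=45; fwd→8 fwd↓45
  step 4 · PE2,1: acc=61; fwd→9 fwd↓61
  step 5 · PE2,1: acc=33; fwd→5 fwd↓33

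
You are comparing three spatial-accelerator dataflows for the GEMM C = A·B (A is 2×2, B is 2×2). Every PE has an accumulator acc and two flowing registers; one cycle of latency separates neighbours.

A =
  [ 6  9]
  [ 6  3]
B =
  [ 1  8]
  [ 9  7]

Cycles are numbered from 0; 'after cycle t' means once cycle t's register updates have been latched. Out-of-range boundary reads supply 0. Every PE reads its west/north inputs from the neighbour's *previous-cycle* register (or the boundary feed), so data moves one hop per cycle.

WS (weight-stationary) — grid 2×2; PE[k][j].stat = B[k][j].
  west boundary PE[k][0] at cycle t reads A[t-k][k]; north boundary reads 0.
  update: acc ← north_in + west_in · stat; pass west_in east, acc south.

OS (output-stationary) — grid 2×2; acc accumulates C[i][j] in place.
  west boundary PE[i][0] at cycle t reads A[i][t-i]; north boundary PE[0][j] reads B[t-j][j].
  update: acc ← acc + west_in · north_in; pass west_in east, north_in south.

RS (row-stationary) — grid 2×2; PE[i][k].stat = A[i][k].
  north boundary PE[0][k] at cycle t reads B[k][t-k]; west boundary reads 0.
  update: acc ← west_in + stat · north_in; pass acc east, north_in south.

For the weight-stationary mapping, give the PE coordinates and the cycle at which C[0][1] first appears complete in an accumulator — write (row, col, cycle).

WS: C[0][1] accumulates in PE[1][1]:
  cycle 0: PE[1][1] → acc 0, east 0, south 0
  cycle 1: PE[1][1] → acc 0, east 0, south 0
  cycle 2: PE[1][1] → acc 111, east 9, south 111

(row, col, cycle) = (1, 1, 2)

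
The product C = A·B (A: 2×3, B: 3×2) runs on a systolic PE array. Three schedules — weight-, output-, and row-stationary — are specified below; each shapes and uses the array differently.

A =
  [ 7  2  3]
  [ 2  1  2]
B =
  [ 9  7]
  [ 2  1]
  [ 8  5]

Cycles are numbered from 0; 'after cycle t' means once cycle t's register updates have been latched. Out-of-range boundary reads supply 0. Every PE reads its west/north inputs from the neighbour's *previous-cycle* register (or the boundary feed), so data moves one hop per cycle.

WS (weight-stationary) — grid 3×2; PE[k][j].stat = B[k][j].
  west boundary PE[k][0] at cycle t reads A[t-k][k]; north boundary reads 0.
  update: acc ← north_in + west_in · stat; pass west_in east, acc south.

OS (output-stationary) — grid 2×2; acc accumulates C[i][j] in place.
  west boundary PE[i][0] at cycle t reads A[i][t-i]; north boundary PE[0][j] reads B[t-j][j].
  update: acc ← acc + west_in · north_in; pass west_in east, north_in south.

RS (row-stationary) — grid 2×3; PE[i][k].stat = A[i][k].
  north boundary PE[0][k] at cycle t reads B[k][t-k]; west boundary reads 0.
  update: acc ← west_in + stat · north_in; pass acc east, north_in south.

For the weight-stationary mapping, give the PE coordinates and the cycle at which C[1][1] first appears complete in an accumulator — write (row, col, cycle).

(row, col, cycle) = (2, 1, 4)

Under WS, C[1][1] lands at PE[2][1]:
  0: (2,1).acc=0  regs=<0,0>
  1: (2,1).acc=0  regs=<0,0>
  2: (2,1).acc=0  regs=<0,0>
  3: (2,1).acc=66  regs=<3,66>
  4: (2,1).acc=25  regs=<2,25>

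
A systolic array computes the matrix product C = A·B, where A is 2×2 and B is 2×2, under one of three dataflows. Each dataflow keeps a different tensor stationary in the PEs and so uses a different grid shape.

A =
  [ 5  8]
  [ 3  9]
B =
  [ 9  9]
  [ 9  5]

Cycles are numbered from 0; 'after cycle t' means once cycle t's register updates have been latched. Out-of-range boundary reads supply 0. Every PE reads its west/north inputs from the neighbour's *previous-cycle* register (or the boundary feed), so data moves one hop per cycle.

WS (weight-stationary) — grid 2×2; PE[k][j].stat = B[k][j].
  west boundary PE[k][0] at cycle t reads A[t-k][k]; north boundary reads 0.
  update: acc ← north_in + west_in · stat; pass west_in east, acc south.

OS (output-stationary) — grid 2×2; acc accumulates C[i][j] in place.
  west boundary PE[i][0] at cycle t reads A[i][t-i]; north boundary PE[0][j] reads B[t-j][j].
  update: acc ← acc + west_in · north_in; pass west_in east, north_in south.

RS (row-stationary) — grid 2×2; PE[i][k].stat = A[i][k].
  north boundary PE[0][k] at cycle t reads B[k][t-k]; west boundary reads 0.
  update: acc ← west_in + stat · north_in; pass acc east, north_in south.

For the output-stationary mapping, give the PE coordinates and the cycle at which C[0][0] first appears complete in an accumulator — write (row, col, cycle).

(row, col, cycle) = (0, 0, 1)

Under OS, C[0][0] lands at PE[0][0]:
  step 0 · PE0,0: acc=45; fwd→5 fwd↓9
  step 1 · PE0,0: acc=117; fwd→8 fwd↓9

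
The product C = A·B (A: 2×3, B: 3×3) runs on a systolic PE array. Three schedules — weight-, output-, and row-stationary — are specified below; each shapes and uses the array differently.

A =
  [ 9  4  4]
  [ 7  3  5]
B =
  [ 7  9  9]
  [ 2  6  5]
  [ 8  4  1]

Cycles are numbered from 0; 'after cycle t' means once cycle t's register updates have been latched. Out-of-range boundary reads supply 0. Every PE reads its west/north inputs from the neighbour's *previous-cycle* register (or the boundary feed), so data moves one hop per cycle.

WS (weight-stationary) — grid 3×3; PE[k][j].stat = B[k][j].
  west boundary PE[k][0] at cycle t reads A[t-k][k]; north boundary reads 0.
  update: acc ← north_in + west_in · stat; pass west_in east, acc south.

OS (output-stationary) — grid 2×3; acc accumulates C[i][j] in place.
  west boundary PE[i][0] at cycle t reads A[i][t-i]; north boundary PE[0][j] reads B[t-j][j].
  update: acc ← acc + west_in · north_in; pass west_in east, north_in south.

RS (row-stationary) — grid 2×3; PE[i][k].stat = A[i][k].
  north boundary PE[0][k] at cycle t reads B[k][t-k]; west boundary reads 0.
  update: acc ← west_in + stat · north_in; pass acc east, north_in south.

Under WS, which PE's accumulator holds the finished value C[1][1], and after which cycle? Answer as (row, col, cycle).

Under WS, C[1][1] lands at PE[2][1]:
  after 0 — PE[2][1] acc=0, pass-E 0, pass-S 0
  after 1 — PE[2][1] acc=0, pass-E 0, pass-S 0
  after 2 — PE[2][1] acc=0, pass-E 0, pass-S 0
  after 3 — PE[2][1] acc=121, pass-E 4, pass-S 121
  after 4 — PE[2][1] acc=101, pass-E 5, pass-S 101

(row, col, cycle) = (2, 1, 4)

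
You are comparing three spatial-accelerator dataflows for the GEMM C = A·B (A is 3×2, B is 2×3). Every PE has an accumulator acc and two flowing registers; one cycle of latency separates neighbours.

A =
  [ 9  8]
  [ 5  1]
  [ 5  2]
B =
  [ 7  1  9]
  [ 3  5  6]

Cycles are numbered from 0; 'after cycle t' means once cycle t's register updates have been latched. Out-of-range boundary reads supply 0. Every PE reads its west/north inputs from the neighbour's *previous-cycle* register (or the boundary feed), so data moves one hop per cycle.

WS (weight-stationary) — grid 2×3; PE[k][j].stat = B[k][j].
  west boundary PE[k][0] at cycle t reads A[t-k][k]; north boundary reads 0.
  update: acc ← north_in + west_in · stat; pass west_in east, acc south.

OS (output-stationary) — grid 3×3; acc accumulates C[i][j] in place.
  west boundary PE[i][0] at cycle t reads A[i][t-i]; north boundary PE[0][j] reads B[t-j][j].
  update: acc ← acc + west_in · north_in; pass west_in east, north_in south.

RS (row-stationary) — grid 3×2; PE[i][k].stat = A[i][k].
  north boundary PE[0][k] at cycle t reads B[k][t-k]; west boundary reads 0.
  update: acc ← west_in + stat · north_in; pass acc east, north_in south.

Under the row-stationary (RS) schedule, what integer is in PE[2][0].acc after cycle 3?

PE[2][0].acc = 5

RS on a 3×2 grid — tracing PE[2][0] and its feeders:
  [0] (1,0) acc=0 (h:0 v:0)
  [0] (2,0) acc=0 (h:0 v:0)
  [1] (1,0) acc=35 (h:35 v:7)
  [1] (2,0) acc=0 (h:0 v:0)
  [2] (1,0) acc=5 (h:5 v:1)
  [2] (2,0) acc=35 (h:35 v:7)
  [3] (1,0) acc=45 (h:45 v:9)
  [3] (2,0) acc=5 (h:5 v:1)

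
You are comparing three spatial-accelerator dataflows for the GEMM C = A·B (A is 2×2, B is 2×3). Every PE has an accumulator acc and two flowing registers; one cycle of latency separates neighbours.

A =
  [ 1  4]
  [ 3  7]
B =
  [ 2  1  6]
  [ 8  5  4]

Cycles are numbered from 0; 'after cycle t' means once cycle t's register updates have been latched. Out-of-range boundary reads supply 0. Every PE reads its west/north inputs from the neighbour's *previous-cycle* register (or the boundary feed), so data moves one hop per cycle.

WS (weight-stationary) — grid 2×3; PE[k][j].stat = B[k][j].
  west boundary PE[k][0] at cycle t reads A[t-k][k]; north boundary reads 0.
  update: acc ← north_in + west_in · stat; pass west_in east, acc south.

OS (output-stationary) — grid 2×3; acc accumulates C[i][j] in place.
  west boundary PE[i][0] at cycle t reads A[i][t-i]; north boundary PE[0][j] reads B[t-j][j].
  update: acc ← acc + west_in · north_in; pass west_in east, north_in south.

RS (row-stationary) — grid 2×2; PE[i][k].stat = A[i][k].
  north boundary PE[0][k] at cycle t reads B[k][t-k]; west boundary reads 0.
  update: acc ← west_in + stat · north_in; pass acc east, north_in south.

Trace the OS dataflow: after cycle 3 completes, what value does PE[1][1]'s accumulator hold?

PE[1][1].acc = 38

Tracing OS — 2×3 array, target PE[1][1]:
  [0] (0,1) acc=0 (h:0 v:0)
  [0] (1,0) acc=0 (h:0 v:0)
  [0] (1,1) acc=0 (h:0 v:0)
  [1] (0,1) acc=1 (h:1 v:1)
  [1] (1,0) acc=6 (h:3 v:2)
  [1] (1,1) acc=0 (h:0 v:0)
  [2] (0,1) acc=21 (h:4 v:5)
  [2] (1,0) acc=62 (h:7 v:8)
  [2] (1,1) acc=3 (h:3 v:1)
  [3] (0,1) acc=21 (h:0 v:0)
  [3] (1,0) acc=62 (h:0 v:0)
  [3] (1,1) acc=38 (h:7 v:5)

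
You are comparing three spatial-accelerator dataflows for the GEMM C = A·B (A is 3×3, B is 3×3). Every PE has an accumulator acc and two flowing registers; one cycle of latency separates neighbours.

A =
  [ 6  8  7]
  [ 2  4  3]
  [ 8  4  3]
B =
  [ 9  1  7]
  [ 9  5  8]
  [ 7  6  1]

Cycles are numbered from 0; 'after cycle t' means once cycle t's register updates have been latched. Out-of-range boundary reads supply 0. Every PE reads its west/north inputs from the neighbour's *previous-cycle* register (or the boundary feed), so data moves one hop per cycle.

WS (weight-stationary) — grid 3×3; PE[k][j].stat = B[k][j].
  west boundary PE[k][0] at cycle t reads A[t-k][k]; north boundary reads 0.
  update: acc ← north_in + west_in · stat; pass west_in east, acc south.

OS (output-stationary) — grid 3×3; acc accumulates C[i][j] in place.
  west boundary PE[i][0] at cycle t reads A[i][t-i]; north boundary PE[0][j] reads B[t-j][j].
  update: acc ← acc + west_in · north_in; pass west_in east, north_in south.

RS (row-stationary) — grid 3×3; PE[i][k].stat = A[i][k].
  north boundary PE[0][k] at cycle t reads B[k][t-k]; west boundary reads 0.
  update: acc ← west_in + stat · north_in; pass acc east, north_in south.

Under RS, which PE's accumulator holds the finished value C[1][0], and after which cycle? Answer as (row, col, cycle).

(row, col, cycle) = (1, 2, 3)

RS: C[1][0] accumulates in PE[1][2]:
  cycle 0: PE[1][2] → acc 0, east 0, south 0
  cycle 1: PE[1][2] → acc 0, east 0, south 0
  cycle 2: PE[1][2] → acc 0, east 0, south 0
  cycle 3: PE[1][2] → acc 75, east 75, south 7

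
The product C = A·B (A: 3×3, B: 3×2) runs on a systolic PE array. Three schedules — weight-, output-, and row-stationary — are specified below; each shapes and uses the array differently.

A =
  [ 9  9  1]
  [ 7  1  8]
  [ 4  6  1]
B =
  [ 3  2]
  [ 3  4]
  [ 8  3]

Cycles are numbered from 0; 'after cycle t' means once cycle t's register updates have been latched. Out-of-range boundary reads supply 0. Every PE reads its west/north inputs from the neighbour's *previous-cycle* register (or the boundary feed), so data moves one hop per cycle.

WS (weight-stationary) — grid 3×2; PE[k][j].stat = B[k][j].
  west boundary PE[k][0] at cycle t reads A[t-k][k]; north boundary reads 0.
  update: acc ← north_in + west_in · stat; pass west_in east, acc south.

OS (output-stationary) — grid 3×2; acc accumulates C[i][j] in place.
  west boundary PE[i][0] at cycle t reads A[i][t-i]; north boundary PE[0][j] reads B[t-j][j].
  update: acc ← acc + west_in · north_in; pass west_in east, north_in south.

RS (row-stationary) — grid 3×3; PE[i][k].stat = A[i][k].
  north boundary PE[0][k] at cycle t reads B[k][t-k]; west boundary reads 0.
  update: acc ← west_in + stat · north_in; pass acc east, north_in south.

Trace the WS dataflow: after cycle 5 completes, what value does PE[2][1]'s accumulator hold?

Tracing WS — 3×2 array, target PE[2][1]:
  0: (1,1).acc=0  regs=<0,0>
  0: (2,0).acc=0  regs=<0,0>
  0: (2,1).acc=0  regs=<0,0>
  1: (1,1).acc=0  regs=<0,0>
  1: (2,0).acc=0  regs=<0,0>
  1: (2,1).acc=0  regs=<0,0>
  2: (1,1).acc=54  regs=<9,54>
  2: (2,0).acc=62  regs=<1,62>
  2: (2,1).acc=0  regs=<0,0>
  3: (1,1).acc=18  regs=<1,18>
  3: (2,0).acc=88  regs=<8,88>
  3: (2,1).acc=57  regs=<1,57>
  4: (1,1).acc=32  regs=<6,32>
  4: (2,0).acc=38  regs=<1,38>
  4: (2,1).acc=42  regs=<8,42>
  5: (1,1).acc=0  regs=<0,0>
  5: (2,0).acc=0  regs=<0,0>
  5: (2,1).acc=35  regs=<1,35>

PE[2][1].acc = 35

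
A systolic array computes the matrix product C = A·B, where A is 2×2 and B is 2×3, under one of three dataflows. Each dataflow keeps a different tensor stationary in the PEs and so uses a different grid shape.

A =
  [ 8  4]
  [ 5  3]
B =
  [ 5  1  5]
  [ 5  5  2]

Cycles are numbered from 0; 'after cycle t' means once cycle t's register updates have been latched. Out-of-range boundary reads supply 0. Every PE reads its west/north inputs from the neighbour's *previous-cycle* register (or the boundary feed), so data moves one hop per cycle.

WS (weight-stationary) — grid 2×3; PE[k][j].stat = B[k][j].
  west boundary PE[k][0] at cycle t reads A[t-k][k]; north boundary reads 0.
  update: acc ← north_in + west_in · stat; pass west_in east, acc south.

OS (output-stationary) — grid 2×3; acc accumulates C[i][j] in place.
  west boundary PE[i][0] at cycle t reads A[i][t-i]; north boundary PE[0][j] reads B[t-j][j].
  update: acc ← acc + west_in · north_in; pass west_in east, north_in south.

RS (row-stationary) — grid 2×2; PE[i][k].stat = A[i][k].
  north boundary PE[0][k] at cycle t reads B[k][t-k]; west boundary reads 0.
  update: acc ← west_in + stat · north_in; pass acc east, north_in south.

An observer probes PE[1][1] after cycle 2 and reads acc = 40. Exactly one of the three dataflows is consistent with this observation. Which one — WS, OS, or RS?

dataflow = RS

WS [2×3] PE[1][1] across cycles:
  0: (1,1).acc=0  regs=<0,0>
  1: (1,1).acc=0  regs=<0,0>
  2: (1,1).acc=28  regs=<4,28>
OS [2×3] PE[1][1] across cycles:
  0: (1,1).acc=0  regs=<0,0>
  1: (1,1).acc=0  regs=<0,0>
  2: (1,1).acc=5  regs=<5,1>
RS [2×2] PE[1][1] across cycles:
  0: (1,1).acc=0  regs=<0,0>
  1: (1,1).acc=0  regs=<0,0>
  2: (1,1).acc=40  regs=<40,5>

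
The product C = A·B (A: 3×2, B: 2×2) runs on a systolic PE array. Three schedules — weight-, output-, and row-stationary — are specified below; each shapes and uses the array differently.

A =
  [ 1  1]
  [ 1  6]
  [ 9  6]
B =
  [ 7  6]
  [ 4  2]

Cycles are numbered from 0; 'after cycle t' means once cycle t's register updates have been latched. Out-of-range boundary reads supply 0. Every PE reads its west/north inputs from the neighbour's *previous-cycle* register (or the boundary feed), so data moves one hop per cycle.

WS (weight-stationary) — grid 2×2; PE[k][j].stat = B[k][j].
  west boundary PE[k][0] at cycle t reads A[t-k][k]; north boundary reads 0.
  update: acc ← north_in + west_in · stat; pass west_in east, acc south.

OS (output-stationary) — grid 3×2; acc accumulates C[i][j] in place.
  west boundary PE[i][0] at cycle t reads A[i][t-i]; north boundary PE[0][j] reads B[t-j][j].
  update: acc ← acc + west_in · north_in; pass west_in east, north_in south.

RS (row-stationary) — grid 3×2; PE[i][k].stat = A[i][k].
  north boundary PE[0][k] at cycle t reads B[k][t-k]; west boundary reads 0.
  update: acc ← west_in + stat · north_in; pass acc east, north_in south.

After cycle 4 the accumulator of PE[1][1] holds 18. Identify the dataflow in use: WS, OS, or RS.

dataflow = OS

WS (2×2 grid), PE[1][1]:
  c0 r1c1: 0 / 0 / 0
  c1 r1c1: 0 / 0 / 0
  c2 r1c1: 8 / 1 / 8
  c3 r1c1: 18 / 6 / 18
  c4 r1c1: 66 / 6 / 66
OS (3×2 grid), PE[1][1]:
  c0 r1c1: 0 / 0 / 0
  c1 r1c1: 0 / 0 / 0
  c2 r1c1: 6 / 1 / 6
  c3 r1c1: 18 / 6 / 2
  c4 r1c1: 18 / 0 / 0
RS (3×2 grid), PE[1][1]:
  c0 r1c1: 0 / 0 / 0
  c1 r1c1: 0 / 0 / 0
  c2 r1c1: 31 / 31 / 4
  c3 r1c1: 18 / 18 / 2
  c4 r1c1: 0 / 0 / 0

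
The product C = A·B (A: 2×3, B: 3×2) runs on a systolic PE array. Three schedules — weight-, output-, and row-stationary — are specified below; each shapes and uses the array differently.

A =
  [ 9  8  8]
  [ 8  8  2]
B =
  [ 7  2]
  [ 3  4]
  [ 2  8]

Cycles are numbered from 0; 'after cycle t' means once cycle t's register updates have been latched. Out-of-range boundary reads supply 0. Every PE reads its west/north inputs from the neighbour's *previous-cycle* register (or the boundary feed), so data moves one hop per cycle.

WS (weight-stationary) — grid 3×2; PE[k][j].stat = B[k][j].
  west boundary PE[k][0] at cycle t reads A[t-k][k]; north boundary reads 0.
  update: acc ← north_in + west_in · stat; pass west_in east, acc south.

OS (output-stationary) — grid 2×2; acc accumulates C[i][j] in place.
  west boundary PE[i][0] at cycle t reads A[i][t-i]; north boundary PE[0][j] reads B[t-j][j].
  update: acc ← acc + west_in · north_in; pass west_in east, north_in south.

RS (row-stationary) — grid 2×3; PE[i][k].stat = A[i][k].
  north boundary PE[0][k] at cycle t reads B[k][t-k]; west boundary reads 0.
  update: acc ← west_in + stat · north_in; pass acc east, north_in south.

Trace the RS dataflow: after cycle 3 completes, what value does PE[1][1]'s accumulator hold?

PE[1][1].acc = 48

Tracing RS — 2×3 array, target PE[1][1]:
  @0  [0,1]  acc 0  |  →0  ↓0
  @0  [1,0]  acc 0  |  →0  ↓0
  @0  [1,1]  acc 0  |  →0  ↓0
  @1  [0,1]  acc 87  |  →87  ↓3
  @1  [1,0]  acc 56  |  →56  ↓7
  @1  [1,1]  acc 0  |  →0  ↓0
  @2  [0,1]  acc 50  |  →50  ↓4
  @2  [1,0]  acc 16  |  →16  ↓2
  @2  [1,1]  acc 80  |  →80  ↓3
  @3  [0,1]  acc 0  |  →0  ↓0
  @3  [1,0]  acc 0  |  →0  ↓0
  @3  [1,1]  acc 48  |  →48  ↓4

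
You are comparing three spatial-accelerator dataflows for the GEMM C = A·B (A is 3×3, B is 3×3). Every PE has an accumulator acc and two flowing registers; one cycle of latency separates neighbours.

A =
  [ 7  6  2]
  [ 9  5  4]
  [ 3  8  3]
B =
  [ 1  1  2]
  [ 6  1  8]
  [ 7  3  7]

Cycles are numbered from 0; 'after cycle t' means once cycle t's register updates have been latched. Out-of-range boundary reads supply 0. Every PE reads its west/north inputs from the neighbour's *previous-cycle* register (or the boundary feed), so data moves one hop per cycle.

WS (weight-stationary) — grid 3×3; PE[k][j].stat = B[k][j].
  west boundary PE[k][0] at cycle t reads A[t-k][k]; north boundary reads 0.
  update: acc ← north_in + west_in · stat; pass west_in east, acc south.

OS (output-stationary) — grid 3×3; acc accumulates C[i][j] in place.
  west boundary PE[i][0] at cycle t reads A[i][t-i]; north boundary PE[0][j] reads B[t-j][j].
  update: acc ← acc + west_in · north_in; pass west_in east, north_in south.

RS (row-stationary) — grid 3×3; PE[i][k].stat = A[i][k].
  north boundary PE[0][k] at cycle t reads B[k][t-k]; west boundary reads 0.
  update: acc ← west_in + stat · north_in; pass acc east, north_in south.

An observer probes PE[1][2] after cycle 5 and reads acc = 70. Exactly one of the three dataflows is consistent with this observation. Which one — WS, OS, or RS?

dataflow = WS

— WS: 3×3; PE[1][2] trace:
  0: (1,2).acc=0  regs=<0,0>
  1: (1,2).acc=0  regs=<0,0>
  2: (1,2).acc=0  regs=<0,0>
  3: (1,2).acc=62  regs=<6,62>
  4: (1,2).acc=58  regs=<5,58>
  5: (1,2).acc=70  regs=<8,70>
— OS: 3×3; PE[1][2] trace:
  0: (1,2).acc=0  regs=<0,0>
  1: (1,2).acc=0  regs=<0,0>
  2: (1,2).acc=0  regs=<0,0>
  3: (1,2).acc=18  regs=<9,2>
  4: (1,2).acc=58  regs=<5,8>
  5: (1,2).acc=86  regs=<4,7>
— RS: 3×3; PE[1][2] trace:
  0: (1,2).acc=0  regs=<0,0>
  1: (1,2).acc=0  regs=<0,0>
  2: (1,2).acc=0  regs=<0,0>
  3: (1,2).acc=67  regs=<67,7>
  4: (1,2).acc=26  regs=<26,3>
  5: (1,2).acc=86  regs=<86,7>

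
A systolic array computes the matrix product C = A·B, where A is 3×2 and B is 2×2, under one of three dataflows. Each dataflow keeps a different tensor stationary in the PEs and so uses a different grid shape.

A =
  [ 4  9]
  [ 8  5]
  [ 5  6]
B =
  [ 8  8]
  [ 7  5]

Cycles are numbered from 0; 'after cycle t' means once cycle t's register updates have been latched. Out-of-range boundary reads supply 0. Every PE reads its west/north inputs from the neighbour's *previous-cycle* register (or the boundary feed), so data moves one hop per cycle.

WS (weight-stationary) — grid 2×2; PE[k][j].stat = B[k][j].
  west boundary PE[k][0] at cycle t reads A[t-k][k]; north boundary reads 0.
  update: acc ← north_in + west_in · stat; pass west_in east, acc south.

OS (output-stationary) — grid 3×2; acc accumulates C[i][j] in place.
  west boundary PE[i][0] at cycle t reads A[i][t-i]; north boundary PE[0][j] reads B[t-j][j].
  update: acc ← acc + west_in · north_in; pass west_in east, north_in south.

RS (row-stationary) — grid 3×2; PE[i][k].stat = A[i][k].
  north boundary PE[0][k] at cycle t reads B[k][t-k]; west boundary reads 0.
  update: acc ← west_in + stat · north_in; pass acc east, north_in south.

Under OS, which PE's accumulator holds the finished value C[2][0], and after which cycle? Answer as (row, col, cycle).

OS — PE[2][0] is where C[2][0] collects:
  t=0 PE[2][0]: acc=0 h=0 v=0
  t=1 PE[2][0]: acc=0 h=0 v=0
  t=2 PE[2][0]: acc=40 h=5 v=8
  t=3 PE[2][0]: acc=82 h=6 v=7

(row, col, cycle) = (2, 0, 3)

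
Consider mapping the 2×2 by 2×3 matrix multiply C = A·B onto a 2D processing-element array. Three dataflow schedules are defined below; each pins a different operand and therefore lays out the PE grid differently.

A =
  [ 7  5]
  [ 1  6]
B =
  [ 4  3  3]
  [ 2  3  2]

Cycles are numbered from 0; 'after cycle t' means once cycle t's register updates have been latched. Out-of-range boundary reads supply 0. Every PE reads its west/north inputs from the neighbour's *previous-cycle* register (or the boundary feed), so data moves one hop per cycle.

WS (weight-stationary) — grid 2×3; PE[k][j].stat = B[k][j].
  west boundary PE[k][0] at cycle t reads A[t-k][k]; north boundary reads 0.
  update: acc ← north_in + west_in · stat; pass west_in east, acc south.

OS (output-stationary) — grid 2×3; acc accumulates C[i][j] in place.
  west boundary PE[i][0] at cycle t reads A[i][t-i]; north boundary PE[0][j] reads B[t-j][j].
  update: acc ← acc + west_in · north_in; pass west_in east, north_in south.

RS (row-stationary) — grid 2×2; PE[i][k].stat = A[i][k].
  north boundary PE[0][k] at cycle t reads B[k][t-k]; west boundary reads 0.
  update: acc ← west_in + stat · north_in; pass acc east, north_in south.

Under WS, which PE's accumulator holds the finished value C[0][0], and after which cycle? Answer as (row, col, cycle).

(row, col, cycle) = (1, 0, 1)

WS — PE[1][0] is where C[0][0] collects:
  after 0 — PE[1][0] acc=0, pass-E 0, pass-S 0
  after 1 — PE[1][0] acc=38, pass-E 5, pass-S 38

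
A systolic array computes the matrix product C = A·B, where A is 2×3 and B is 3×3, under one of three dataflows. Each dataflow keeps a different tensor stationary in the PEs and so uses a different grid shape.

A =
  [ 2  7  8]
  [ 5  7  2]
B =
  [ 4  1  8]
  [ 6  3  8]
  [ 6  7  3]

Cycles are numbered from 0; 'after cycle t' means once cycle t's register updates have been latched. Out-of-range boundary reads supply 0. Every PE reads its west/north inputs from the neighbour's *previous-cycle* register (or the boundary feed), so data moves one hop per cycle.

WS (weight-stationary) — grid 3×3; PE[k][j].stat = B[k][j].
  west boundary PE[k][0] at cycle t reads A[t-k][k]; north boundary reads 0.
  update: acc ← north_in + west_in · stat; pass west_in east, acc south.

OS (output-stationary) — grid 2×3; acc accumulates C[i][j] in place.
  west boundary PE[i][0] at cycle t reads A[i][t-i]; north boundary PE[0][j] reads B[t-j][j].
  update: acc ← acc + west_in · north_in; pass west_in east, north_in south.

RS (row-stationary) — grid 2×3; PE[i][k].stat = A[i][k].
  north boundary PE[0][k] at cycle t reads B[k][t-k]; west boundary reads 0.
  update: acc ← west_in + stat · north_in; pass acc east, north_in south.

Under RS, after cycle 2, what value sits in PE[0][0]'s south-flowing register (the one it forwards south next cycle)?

RS (2×3). Following PE[0][0] plus its west/north inputs:
  t=0 PE[0][0]: acc=8 h=8 v=4
  t=1 PE[0][0]: acc=2 h=2 v=1
  t=2 PE[0][0]: acc=16 h=16 v=8

register = 8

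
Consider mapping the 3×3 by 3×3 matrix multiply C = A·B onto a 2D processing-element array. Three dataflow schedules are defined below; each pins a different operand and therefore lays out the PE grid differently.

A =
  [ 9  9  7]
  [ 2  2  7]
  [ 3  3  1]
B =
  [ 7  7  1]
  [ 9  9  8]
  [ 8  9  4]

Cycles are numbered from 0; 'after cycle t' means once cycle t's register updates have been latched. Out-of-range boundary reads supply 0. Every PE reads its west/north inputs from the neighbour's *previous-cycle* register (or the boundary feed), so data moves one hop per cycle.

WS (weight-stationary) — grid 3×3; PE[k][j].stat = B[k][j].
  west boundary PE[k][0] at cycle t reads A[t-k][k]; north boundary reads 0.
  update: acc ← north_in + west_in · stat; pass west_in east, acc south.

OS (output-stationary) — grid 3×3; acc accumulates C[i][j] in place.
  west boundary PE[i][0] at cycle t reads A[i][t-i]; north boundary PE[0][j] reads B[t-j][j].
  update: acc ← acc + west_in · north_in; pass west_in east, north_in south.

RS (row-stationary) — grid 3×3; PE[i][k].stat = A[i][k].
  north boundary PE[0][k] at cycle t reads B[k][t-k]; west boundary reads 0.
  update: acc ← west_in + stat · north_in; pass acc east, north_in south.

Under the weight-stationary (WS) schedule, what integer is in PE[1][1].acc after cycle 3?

PE[1][1].acc = 32

WS 3×3: PE[1][1] cycle-by-cycle (with neighbour feeds):
  @0  [0,1]  acc 0  |  →0  ↓0
  @0  [1,0]  acc 0  |  →0  ↓0
  @0  [1,1]  acc 0  |  →0  ↓0
  @1  [0,1]  acc 63  |  →9  ↓63
  @1  [1,0]  acc 144  |  →9  ↓144
  @1  [1,1]  acc 0  |  →0  ↓0
  @2  [0,1]  acc 14  |  →2  ↓14
  @2  [1,0]  acc 32  |  →2  ↓32
  @2  [1,1]  acc 144  |  →9  ↓144
  @3  [0,1]  acc 21  |  →3  ↓21
  @3  [1,0]  acc 48  |  →3  ↓48
  @3  [1,1]  acc 32  |  →2  ↓32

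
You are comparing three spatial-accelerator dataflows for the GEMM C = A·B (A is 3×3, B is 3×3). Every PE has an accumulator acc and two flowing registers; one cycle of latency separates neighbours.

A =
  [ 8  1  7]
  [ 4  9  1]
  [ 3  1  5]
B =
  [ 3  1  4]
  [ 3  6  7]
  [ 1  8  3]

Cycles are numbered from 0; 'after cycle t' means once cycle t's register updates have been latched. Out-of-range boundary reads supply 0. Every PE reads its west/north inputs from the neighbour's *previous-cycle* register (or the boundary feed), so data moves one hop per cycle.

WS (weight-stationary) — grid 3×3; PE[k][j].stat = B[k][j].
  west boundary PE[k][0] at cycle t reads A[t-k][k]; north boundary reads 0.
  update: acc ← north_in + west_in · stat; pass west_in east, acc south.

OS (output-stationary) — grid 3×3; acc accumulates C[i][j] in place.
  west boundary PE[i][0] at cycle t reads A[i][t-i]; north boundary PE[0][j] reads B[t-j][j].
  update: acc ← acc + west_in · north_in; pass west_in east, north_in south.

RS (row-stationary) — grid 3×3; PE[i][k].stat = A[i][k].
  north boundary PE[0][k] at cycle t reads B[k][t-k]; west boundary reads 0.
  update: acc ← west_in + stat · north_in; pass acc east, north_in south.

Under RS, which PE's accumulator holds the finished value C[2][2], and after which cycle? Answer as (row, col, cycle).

(row, col, cycle) = (2, 2, 6)

Under RS, C[2][2] lands at PE[2][2]:
  cycle 0: PE[2][2] → acc 0, east 0, south 0
  cycle 1: PE[2][2] → acc 0, east 0, south 0
  cycle 2: PE[2][2] → acc 0, east 0, south 0
  cycle 3: PE[2][2] → acc 0, east 0, south 0
  cycle 4: PE[2][2] → acc 17, east 17, south 1
  cycle 5: PE[2][2] → acc 49, east 49, south 8
  cycle 6: PE[2][2] → acc 34, east 34, south 3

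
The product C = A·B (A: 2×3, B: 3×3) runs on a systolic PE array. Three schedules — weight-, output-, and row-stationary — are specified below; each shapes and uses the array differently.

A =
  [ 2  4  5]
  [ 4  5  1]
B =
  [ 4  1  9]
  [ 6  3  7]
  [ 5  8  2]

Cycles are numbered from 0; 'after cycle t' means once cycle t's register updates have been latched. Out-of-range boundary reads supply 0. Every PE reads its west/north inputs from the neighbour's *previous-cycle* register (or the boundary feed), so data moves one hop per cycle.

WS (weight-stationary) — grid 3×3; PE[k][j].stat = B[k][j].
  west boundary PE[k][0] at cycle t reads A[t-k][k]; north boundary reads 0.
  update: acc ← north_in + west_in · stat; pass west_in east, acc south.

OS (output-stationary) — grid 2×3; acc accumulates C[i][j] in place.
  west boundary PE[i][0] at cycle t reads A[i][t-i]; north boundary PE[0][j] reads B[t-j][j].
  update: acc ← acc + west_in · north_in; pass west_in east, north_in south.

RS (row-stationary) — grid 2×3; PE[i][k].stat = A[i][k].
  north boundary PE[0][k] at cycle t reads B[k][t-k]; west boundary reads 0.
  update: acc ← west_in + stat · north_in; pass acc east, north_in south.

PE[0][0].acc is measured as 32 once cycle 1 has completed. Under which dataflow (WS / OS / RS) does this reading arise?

dataflow = OS

WS [3×3] PE[0][0] across cycles:
  [0] (0,0) acc=8 (h:2 v:8)
  [1] (0,0) acc=16 (h:4 v:16)
OS [2×3] PE[0][0] across cycles:
  [0] (0,0) acc=8 (h:2 v:4)
  [1] (0,0) acc=32 (h:4 v:6)
RS [2×3] PE[0][0] across cycles:
  [0] (0,0) acc=8 (h:8 v:4)
  [1] (0,0) acc=2 (h:2 v:1)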